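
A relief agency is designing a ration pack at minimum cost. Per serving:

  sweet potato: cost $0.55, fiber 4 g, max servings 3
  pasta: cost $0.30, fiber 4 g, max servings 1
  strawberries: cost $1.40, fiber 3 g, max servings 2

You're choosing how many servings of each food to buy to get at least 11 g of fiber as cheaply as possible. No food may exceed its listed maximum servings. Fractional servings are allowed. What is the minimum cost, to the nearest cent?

Cost per g of fiber: pasta $0.0750, sweet potato $0.1375, strawberries $0.4667.
Take 1 serving of pasta: +4.0 g fiber for $0.30 (total $0.30, still need 7.0 g).
Take 1.75 servings of sweet potato: +7.0 g fiber for $0.96 (total $1.26, still need 0.0 g).
Greedy by cheapest-per-g is optimal for a single linear constraint, so the minimum cost is $1.26.

$1.26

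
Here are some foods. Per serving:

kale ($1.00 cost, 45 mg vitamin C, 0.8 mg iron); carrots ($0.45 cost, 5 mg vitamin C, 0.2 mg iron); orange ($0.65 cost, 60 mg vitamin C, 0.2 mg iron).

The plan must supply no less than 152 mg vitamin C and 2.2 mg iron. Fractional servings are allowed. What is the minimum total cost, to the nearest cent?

This is a tiny linear program; its minimum lies at a vertex of the feasible set. List the vertices and price them.
kale only: max(152/45, 2.2/0.8) = 3.378 servings → $3.38.
carrots only: max(152/5, 2.2/0.2) = 30.4 servings → $13.68.
orange only: max(152/60, 2.2/0.2) = 11 servings → $7.15.
kale + carrots: the both-tight solution has a negative serving — not a feasible corner.
kale + orange with both tight: 2.605 servings and 0.5795 servings → $2.98.
carrots + orange with both tight: 9.236 servings and 1.764 servings → $5.30.
Cheapest feasible corner: $2.98.

$2.98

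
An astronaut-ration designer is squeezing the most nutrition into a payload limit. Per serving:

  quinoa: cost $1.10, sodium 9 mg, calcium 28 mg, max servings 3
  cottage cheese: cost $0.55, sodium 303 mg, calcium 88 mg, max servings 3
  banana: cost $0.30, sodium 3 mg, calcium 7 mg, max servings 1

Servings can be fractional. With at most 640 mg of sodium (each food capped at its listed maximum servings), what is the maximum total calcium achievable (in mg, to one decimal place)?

268.2 mg

Calcium per mg sodium: quinoa 3.111, banana 2.333, cottage cheese 0.2904.
Take 3 servings of quinoa: uses 27 mg sodium, +84.0 mg calcium (running total 84.0 mg).
Take 1 serving of banana: uses 3 mg sodium, +7.0 mg calcium (running total 91.0 mg).
Take 2.013 servings of cottage cheese: uses 610 mg sodium, +177.2 mg calcium (running total 268.2 mg).
Greedy by best ratio exhausts the sodium allowance optimally: 268.2 mg.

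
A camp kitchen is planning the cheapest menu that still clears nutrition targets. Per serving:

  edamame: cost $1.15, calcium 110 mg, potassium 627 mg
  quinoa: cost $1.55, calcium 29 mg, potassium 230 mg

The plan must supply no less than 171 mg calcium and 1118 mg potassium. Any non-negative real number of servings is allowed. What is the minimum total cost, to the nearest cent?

$2.05

Two binding constraints pin down two serving amounts, so the optimal mix uses at most two foods. The candidates are each food alone (scaled to the tighter of calcium/potassium) and each pair with both constraints tight.
edamame only: max(171/110, 1118/627) = 1.783 servings → $2.05.
quinoa only: max(171/29, 1118/230) = 5.897 servings → $9.14.
edamame + quinoa with both tight: 0.9706 servings and 2.215 servings → $4.55.
So the least-cost plan costs $2.05.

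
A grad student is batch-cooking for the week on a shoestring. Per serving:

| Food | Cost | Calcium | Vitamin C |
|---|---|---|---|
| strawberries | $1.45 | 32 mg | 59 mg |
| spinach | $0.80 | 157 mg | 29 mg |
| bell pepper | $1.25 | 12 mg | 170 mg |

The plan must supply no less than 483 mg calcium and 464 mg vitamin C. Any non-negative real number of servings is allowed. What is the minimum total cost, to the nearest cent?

$5.12

Compare the cost at each extreme point of the feasible region.
strawberries only: max(483/32, 464/59) = 15.09 servings → $21.89.
spinach only: max(483/157, 464/29) = 16 servings → $12.80.
bell pepper only: max(483/12, 464/170) = 40.25 servings → $50.31.
strawberries + spinach with both tight: 7.06 servings and 1.638 servings → $11.55.
strawberries + bell pepper: intersection lies outside the first quadrant.
spinach + bell pepper with both tight: 2.906 servings and 2.234 servings → $5.12.
The minimum over all feasible corners is $5.12.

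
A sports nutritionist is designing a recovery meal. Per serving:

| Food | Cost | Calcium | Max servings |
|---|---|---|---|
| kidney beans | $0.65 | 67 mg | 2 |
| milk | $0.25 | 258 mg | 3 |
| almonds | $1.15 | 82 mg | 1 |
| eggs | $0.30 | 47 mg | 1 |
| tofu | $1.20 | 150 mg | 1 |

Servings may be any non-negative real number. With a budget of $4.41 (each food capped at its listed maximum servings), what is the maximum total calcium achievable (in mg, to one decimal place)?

1166.3 mg

Calcium per dollar: milk 1032, eggs 156.7, tofu 125, kidney beans 103.1, almonds 71.3.
Take 3 servings of milk: spends $0.75, +774.0 mg calcium (running total 774.0 mg).
Take 1 serving of eggs: spends $0.30, +47.0 mg calcium (running total 821.0 mg).
Take 1 serving of tofu: spends $1.20, +150.0 mg calcium (running total 971.0 mg).
Take 2 servings of kidney beans: spends $1.30, +134.0 mg calcium (running total 1105.0 mg).
Take 0.7478 servings of almonds: spends $0.86, +61.3 mg calcium (running total 1166.3 mg).
Filling greedily by calcium-per-dollar is optimal for one linear limit, giving 1166.3 mg.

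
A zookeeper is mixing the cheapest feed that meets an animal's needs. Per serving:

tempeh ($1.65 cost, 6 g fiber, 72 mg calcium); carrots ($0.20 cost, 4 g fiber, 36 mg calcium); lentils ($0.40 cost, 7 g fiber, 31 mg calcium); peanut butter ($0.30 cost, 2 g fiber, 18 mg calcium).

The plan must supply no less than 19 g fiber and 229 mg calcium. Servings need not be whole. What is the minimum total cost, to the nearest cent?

Compare the cost at each extreme point of the feasible region.
tempeh only: max(19/6, 229/72) = 3.181 servings → $5.25.
carrots only: max(19/4, 229/36) = 6.361 servings → $1.27.
lentils only: max(19/7, 229/31) = 7.387 servings → $2.95.
peanut butter only: max(19/2, 229/18) = 12.72 servings → $3.82.
tempeh + carrots: the both-tight solution has a negative serving — not a feasible corner.
tempeh + lentils with both targets exact would need a negative amount; discard.
tempeh + peanut butter with both targets exact would need a negative amount; discard.
carrots + lentils with both targets exact would need a negative amount; discard.
carrots + peanut butter (both tight): parallel constraints — no distinct corner.
lentils + peanut butter: the both-tight solution has a negative serving — not a feasible corner.
So the least-cost plan costs $1.27.

$1.27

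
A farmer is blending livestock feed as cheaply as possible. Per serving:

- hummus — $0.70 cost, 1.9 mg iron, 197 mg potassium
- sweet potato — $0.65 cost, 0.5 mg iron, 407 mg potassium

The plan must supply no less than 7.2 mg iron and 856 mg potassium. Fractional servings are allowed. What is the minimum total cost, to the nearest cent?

$2.80

Compare the cost at each extreme point of the feasible region.
hummus only: max(7.2/1.9, 856/197) = 4.345 servings → $3.04.
sweet potato only: max(7.2/0.5, 856/407) = 14.4 servings → $9.36.
hummus + sweet potato with both tight: 3.708 servings and 0.3082 servings → $2.80.
So the least-cost plan costs $2.80.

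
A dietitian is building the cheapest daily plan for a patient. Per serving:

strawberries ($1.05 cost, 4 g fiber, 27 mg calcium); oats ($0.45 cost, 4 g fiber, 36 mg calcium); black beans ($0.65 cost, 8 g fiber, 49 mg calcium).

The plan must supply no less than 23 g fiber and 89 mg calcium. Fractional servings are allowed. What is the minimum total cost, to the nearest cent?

A basic optimal solution has at most two foods positive. Try each food alone and each pair with both targets met exactly.
strawberries only: max(23/4, 89/27) = 5.75 servings → $6.04.
oats only: max(23/4, 89/36) = 5.75 servings → $2.59.
black beans only: max(23/8, 89/49) = 2.875 servings → $1.87.
strawberries + oats: the both-tight solution has a negative serving — not a feasible corner.
strawberries + black beans: the both-tight solution has a negative serving — not a feasible corner.
oats + black beans with both targets exact would need a negative amount; discard.
The minimum over all feasible corners is $1.87.

$1.87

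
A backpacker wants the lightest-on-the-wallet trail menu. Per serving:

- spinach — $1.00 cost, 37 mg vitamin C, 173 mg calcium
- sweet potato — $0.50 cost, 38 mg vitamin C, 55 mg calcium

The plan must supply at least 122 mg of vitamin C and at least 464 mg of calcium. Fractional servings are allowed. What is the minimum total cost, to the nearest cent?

Check every corner: each single food scaled to meet both minima, and each pair solved so both constraints bind.
spinach only: max(122/37, 464/173) = 3.297 servings → $3.30.
sweet potato only: max(122/38, 464/55) = 8.436 servings → $4.22.
spinach + sweet potato with both tight: 2.406 servings and 0.8676 servings → $2.84.
So the least-cost plan costs $2.84.

$2.84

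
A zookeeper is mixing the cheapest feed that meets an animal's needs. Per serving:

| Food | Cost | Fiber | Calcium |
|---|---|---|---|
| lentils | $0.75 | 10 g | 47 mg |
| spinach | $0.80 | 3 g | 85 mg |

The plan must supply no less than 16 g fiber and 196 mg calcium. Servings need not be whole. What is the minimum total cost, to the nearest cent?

For a min-cost LP with two ≥-constraints, a basic feasible solution has at most two positive variables.
lentils only: max(16/10, 196/47) = 4.17 servings → $3.13.
spinach only: max(16/3, 196/85) = 5.333 servings → $4.27.
lentils + spinach with both tight: 1.089 servings and 1.704 servings → $2.18.
So the least-cost plan costs $2.18.

$2.18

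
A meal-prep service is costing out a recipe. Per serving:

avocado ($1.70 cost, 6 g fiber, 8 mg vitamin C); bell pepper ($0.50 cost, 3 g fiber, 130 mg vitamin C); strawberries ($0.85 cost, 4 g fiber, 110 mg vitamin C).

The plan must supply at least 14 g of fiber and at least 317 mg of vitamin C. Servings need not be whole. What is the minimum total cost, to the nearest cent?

$2.33

avocado only: max(14/6, 317/8) = 39.62 servings → $67.36.
bell pepper only: max(14/3, 317/130) = 4.667 servings → $2.33.
strawberries only: max(14/4, 317/110) = 3.5 servings → $2.98.
avocado + bell pepper with both tight: 1.149 servings and 2.368 servings → $3.14.
avocado + strawberries with both tight: 0.4331 servings and 2.85 servings → $3.16.
bell pepper + strawberries with both targets exact would need a negative amount; discard.
The minimum over all feasible corners is $2.33.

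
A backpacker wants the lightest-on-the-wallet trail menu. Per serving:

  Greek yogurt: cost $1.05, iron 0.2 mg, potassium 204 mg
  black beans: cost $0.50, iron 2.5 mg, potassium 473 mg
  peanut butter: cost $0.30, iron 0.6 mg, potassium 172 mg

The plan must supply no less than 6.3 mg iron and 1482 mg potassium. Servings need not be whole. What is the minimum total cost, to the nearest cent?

Greek yogurt only: max(6.3/0.2, 1482/204) = 31.5 servings → $33.08.
black beans only: max(6.3/2.5, 1482/473) = 3.133 servings → $1.57.
peanut butter only: max(6.3/0.6, 1482/172) = 10.5 servings → $3.15.
Greek yogurt + black beans with both tight: 1.746 servings and 2.38 servings → $3.02.
Greek yogurt + peanut butter: intersection lies outside the first quadrant.
black beans + peanut butter with both tight: 1.33 servings and 4.96 servings → $2.15.
The minimum over all feasible corners is $1.57.

$1.57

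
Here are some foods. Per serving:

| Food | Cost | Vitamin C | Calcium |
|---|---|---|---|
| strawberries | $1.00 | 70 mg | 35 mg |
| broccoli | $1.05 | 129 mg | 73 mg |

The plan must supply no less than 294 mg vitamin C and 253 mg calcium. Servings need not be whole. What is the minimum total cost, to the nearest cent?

An LP optimum is at a vertex; with two nutrient constraints at most two foods are used. Check each candidate.
strawberries only: max(294/70, 253/35) = 7.229 servings → $7.23.
broccoli only: max(294/129, 253/73) = 3.466 servings → $3.64.
strawberries + broccoli: intersection lies outside the first quadrant.
Cheapest feasible corner: $3.64.

$3.64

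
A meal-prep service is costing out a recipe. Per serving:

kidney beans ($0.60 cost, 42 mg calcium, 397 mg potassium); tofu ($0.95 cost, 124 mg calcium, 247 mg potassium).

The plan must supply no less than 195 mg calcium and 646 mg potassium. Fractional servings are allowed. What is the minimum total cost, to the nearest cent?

$1.72

A basic optimal solution has at most two foods positive. Try each food alone and each pair with both targets met exactly.
kidney beans only: max(195/42, 646/397) = 4.643 servings → $2.79.
tofu only: max(195/124, 646/247) = 2.615 servings → $2.48.
kidney beans + tofu with both tight: 0.822 servings and 1.294 servings → $1.72.
So the least-cost plan costs $1.72.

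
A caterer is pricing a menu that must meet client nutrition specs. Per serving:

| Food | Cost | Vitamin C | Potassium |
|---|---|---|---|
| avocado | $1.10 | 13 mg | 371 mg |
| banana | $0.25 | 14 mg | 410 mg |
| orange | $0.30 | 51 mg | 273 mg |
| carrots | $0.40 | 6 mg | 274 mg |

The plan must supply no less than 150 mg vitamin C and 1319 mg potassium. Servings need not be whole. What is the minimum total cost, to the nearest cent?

Compare the cost at each extreme point of the feasible region.
avocado only: max(150/13, 1319/371) = 11.54 servings → $12.69.
banana only: max(150/14, 1319/410) = 10.71 servings → $2.68.
orange only: max(150/51, 1319/273) = 4.832 servings → $1.45.
carrots only: max(150/6, 1319/274) = 25 servings → $10.00.
avocado + banana: the both-tight solution has a negative serving — not a feasible corner.
avocado + orange with both tight: 1.712 servings and 2.505 servings → $2.63.
avocado + carrots with both targets exact would need a negative amount; discard.
banana + orange with both tight: 1.54 servings and 2.518 servings → $1.14.
banana + carrots: the both-tight solution has a negative serving — not a feasible corner.
orange + carrots with both tight: 2.69 servings and 2.134 servings → $1.66.
So the least-cost plan costs $1.14.

$1.14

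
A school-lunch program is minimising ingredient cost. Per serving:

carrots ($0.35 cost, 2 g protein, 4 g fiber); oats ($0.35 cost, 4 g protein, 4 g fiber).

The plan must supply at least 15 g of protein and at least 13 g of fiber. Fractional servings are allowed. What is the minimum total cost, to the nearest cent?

$1.31

Check every corner: each single food scaled to meet both minima, and each pair solved so both constraints bind.
carrots only: max(15/2, 13/4) = 7.5 servings → $2.62.
oats only: max(15/4, 13/4) = 3.75 servings → $1.31.
carrots + oats: intersection lies outside the first quadrant.
The minimum over all feasible corners is $1.31.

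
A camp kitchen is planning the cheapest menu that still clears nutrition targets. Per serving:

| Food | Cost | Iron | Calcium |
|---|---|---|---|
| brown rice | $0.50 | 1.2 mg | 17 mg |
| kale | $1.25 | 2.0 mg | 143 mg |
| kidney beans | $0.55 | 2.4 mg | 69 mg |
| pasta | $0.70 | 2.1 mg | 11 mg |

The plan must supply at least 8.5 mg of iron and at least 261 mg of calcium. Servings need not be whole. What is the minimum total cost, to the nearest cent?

$2.08

Two binding constraints pin down two serving amounts, so the optimal mix uses at most two foods. The candidates are each food alone (scaled to the tighter of iron/calcium) and each pair with both constraints tight.
brown rice only: max(8.5/1.2, 261/17) = 15.35 servings → $7.68.
kale only: max(8.5/2.0, 261/143) = 4.25 servings → $5.31.
kidney beans only: max(8.5/2.4, 261/69) = 3.783 servings → $2.08.
pasta only: max(8.5/2.1, 261/11) = 23.73 servings → $16.61.
brown rice + kale with both tight: 5.04 servings and 1.226 servings → $4.05.
brown rice + kidney beans with both targets exact would need a negative amount; discard.
brown rice + pasta: intersection lies outside the first quadrant.
kale + kidney beans with both tight: 0.1944 servings and 3.38 servings → $2.10.
kale + pasta with both tight: 1.633 servings and 2.492 servings → $3.79.
kidney beans + pasta: the both-tight solution has a negative serving — not a feasible corner.
Cheapest feasible corner: $2.08.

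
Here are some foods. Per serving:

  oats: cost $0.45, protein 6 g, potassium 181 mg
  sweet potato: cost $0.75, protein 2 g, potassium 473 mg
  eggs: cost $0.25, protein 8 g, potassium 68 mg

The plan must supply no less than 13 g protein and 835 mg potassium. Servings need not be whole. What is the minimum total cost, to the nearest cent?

At the optimum either one food covers both requirements or two foods hit both targets exactly; no other combination can be cheaper.
oats only: max(13/6, 835/181) = 4.613 servings → $2.08.
sweet potato only: max(13/2, 835/473) = 6.5 servings → $4.88.
eggs only: max(13/8, 835/68) = 12.28 servings → $3.07.
oats + sweet potato with both tight: 1.809 servings and 1.073 servings → $1.62.
oats + eggs with both targets exact would need a negative amount; discard.
sweet potato + eggs with both tight: 1.589 servings and 1.228 servings → $1.50.
So the least-cost plan costs $1.50.

$1.50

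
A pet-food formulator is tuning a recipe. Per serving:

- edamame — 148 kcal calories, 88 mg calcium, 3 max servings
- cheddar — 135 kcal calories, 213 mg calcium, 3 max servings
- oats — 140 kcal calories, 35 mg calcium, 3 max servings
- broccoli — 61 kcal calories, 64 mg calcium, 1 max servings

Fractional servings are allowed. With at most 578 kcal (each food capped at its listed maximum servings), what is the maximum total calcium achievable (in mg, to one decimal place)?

769.6 mg

Calcium per kcal: cheddar 1.578, broccoli 1.049, edamame 0.5946, oats 0.25.
Take 3 servings of cheddar: uses 405 kcal, +639.0 mg calcium (running total 639.0 mg).
Take 1 serving of broccoli: uses 61 kcal, +64.0 mg calcium (running total 703.0 mg).
Take 0.7568 servings of edamame: uses 112 kcal, +66.6 mg calcium (running total 769.6 mg).
Greedy by best ratio exhausts the calories allowance optimally: 769.6 mg.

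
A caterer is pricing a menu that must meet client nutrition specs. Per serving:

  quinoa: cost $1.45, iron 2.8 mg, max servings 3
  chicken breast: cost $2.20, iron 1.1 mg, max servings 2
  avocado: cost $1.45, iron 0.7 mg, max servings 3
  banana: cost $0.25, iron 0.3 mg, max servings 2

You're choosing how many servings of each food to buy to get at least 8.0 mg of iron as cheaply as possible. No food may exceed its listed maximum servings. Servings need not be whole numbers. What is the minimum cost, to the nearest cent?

$4.14

Cost per mg of iron: quinoa $0.5179, banana $0.8333, chicken breast $2.0000, avocado $2.0714.
Take 2.857 servings of quinoa: +8.0 mg iron for $4.14 (total $4.14, still need 0.0 mg).
Greedy by cheapest-per-mg is optimal for a single linear constraint, so the minimum cost is $4.14.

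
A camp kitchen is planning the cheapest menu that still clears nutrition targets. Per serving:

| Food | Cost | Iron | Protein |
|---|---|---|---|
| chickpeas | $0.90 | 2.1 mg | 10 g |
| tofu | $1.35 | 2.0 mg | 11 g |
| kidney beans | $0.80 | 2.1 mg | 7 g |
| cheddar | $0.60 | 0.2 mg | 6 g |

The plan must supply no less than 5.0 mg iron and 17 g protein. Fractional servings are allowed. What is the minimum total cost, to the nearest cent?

Two binding constraints pin down two serving amounts, so the optimal mix uses at most two foods. The candidates are each food alone (scaled to the tighter of iron/protein) and each pair with both constraints tight.
chickpeas only: max(5.0/2.1, 17/10) = 2.381 servings → $2.14.
tofu only: max(5.0/2.0, 17/11) = 2.5 servings → $3.38.
kidney beans only: max(5.0/2.1, 17/7) = 2.429 servings → $1.94.
cheddar only: max(5.0/0.2, 17/6) = 25 servings → $15.00.
chickpeas + tofu: the both-tight solution has a negative serving — not a feasible corner.
chickpeas + kidney beans with both tight: 0.1111 servings and 2.27 servings → $1.92.
chickpeas + cheddar: intersection lies outside the first quadrant.
tofu + kidney beans with both tight: 0.07692 servings and 2.308 servings → $1.95.
tofu + cheddar: intersection lies outside the first quadrant.
kidney beans + cheddar with both tight: 2.375 servings and 0.0625 servings → $1.94.
The minimum over all feasible corners is $1.92.

$1.92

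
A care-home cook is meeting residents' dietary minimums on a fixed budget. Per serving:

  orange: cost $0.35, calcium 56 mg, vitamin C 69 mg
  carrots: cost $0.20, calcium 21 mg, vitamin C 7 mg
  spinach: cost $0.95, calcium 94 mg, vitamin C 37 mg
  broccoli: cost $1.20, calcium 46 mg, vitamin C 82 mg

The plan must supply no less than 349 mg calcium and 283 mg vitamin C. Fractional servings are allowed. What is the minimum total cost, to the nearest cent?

Minimising a linear cost over {calcium ≥ 349, vitamin C ≥ 283, servings ≥ 0} — the optimum is at a vertex, using one or two foods.
orange only: max(349/56, 283/69) = 6.232 servings → $2.18.
carrots only: max(349/21, 283/7) = 40.43 servings → $8.09.
spinach only: max(349/94, 283/37) = 7.649 servings → $7.27.
broccoli only: max(349/46, 283/82) = 7.587 servings → $9.10.
orange + carrots with both tight: 3.311 servings and 7.789 servings → $2.72.
orange + spinach with both tight: 3.101 servings and 1.865 servings → $2.86.
orange + broccoli with both targets exact would need a negative amount; discard.
carrots + spinach with both targets exact would need a negative amount; discard.
carrots + broccoli with both tight: 11.14 servings and 2.5 servings → $5.23.
spinach + broccoli with both tight: 2.597 servings and 2.279 servings → $5.20.
The minimum over all feasible corners is $2.18.

$2.18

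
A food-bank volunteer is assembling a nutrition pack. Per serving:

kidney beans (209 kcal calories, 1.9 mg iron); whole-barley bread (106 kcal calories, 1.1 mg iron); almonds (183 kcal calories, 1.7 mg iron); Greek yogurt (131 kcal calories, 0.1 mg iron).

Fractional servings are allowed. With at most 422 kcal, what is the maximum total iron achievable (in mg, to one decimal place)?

4.4 mg

Iron per kcal: whole-barley bread 0.01038, almonds 0.00929, kidney beans 0.009091, Greek yogurt 0.0007634.
With no serving limits, spend the whole calories allowance on whole-barley bread: 422 kcal / 106 kcal × 1.1 mg = 4.4 mg.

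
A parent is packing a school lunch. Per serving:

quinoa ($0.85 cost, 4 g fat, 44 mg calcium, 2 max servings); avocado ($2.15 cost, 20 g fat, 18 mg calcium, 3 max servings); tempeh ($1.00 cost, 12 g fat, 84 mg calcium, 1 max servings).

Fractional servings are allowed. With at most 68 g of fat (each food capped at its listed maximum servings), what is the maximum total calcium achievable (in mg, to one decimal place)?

215.2 mg

Calcium per g fat: quinoa 11, tempeh 7, avocado 0.9.
Take 2 servings of quinoa: uses 8 g fat, +88.0 mg calcium (running total 88.0 mg).
Take 1 serving of tempeh: uses 12 g fat, +84.0 mg calcium (running total 172.0 mg).
Take 2.4 servings of avocado: uses 48 g fat, +43.2 mg calcium (running total 215.2 mg).
Greedy by best ratio exhausts the fat allowance optimally: 215.2 mg.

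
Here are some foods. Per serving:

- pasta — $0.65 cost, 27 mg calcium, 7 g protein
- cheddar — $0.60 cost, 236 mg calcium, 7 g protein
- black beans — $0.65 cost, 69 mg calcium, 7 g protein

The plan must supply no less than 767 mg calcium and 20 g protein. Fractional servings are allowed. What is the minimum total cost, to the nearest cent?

$1.95

For a min-cost LP with two ≥-constraints, a basic feasible solution has at most two positive variables.
pasta only: max(767/27, 20/7) = 28.41 servings → $18.46.
cheddar only: max(767/236, 20/7) = 3.25 servings → $1.95.
black beans only: max(767/69, 20/7) = 11.12 servings → $7.23.
pasta + cheddar: intersection lies outside the first quadrant.
pasta + black beans: the both-tight solution has a negative serving — not a feasible corner.
cheddar + black beans: intersection lies outside the first quadrant.
The minimum over all feasible corners is $1.95.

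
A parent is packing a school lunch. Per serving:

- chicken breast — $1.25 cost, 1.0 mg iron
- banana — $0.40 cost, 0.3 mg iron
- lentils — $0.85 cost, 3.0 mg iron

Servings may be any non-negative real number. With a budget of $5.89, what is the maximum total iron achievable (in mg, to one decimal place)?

Iron per dollar: lentils 3.529, chicken breast 0.8, banana 0.75.
With no serving limits, spend the whole cost allowance on lentils: $5.89 / $0.85 × 3.0 mg = 20.8 mg.

20.8 mg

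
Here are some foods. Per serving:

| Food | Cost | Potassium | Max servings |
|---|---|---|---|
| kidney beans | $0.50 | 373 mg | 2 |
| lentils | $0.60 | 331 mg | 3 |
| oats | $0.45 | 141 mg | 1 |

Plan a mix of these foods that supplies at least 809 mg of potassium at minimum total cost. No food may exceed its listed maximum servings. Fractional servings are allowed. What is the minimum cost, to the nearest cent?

Cost per mg of potassium: kidney beans $0.0013, lentils $0.0018, oats $0.0032.
Take 2 servings of kidney beans: +746.0 mg potassium for $1.00 (total $1.00, still need 63.0 mg).
Take 0.1903 servings of lentils: +63.0 mg potassium for $0.11 (total $1.11, still need 0.0 mg).
Greedy by cheapest-per-mg is optimal for a single linear constraint, so the minimum cost is $1.11.

$1.11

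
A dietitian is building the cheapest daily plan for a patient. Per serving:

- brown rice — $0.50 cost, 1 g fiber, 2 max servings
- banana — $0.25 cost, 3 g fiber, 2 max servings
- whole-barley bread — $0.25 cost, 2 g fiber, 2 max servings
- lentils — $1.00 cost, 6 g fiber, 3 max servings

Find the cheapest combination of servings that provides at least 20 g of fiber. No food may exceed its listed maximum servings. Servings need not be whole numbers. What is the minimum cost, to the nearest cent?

$2.67

Cost per g of fiber: banana $0.0833, whole-barley bread $0.1250, lentils $0.1667, brown rice $0.5000.
Take 2 servings of banana: +6.0 g fiber for $0.50 (total $0.50, still need 14.0 g).
Take 2 servings of whole-barley bread: +4.0 g fiber for $0.50 (total $1.00, still need 10.0 g).
Take 1.667 servings of lentils: +10.0 g fiber for $1.67 (total $2.67, still need 0.0 g).
Greedy by cheapest-per-g is optimal for a single linear constraint, so the minimum cost is $2.67.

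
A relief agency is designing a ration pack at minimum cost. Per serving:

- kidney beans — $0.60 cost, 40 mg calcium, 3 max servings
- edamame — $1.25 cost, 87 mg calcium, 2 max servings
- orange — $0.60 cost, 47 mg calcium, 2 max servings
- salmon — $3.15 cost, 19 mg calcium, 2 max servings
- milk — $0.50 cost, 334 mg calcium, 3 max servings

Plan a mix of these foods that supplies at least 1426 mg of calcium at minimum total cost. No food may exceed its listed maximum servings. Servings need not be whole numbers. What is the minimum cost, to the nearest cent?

Cost per mg of calcium: milk $0.0015, orange $0.0128, edamame $0.0144, kidney beans $0.0150, salmon $0.1658.
Take 3 servings of milk: +1002.0 mg calcium for $1.50 (total $1.50, still need 424.0 mg).
Take 2 servings of orange: +94.0 mg calcium for $1.20 (total $2.70, still need 330.0 mg).
Take 2 servings of edamame: +174.0 mg calcium for $2.50 (total $5.20, still need 156.0 mg).
Take 3 servings of kidney beans: +120.0 mg calcium for $1.80 (total $7.00, still need 36.0 mg).
Take 1.895 servings of salmon: +36.0 mg calcium for $5.97 (total $12.97, still need 0.0 mg).
Filling from the cheapest source first is optimal under one linear minimum: $12.97.

$12.97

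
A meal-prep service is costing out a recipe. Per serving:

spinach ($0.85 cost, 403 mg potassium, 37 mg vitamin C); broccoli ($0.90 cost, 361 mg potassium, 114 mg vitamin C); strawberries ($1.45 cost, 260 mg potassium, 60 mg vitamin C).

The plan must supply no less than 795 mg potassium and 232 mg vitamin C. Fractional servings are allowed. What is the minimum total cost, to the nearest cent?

Compare the cost at each extreme point of the feasible region.
spinach only: max(795/403, 232/37) = 6.27 servings → $5.33.
broccoli only: max(795/361, 232/114) = 2.202 servings → $1.98.
strawberries only: max(795/260, 232/60) = 3.867 servings → $5.61.
spinach + broccoli with both tight: 0.2111 servings and 1.967 servings → $1.95.
spinach + strawberries: intersection lies outside the first quadrant.
broccoli + strawberries with both tight: 1.581 servings and 0.8619 servings → $2.67.
So the least-cost plan costs $1.95.

$1.95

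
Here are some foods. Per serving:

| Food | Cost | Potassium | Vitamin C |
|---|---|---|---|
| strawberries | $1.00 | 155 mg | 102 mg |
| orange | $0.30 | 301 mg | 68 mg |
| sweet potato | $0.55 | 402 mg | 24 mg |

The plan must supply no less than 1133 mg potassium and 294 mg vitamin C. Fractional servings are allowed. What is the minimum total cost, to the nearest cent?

Two binding constraints pin down two serving amounts, so the optimal mix uses at most two foods. The candidates are each food alone (scaled to the tighter of potassium/vitamin C) and each pair with both constraints tight.
strawberries only: max(1133/155, 294/102) = 7.31 servings → $7.31.
orange only: max(1133/301, 294/68) = 4.324 servings → $1.30.
sweet potato only: max(1133/402, 294/24) = 12.25 servings → $6.74.
strawberries + orange with both tight: 0.5679 servings and 3.472 servings → $1.61.
strawberries + sweet potato with both tight: 2.441 servings and 1.877 servings → $3.47.
orange + sweet potato: intersection lies outside the first quadrant.
The minimum over all feasible corners is $1.30.

$1.30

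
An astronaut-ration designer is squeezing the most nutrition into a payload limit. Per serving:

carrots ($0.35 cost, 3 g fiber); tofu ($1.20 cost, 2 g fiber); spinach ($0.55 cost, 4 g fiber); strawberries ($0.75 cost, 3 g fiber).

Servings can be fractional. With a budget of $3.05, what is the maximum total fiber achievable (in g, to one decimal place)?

26.1 g

Fiber per dollar: carrots 8.571, spinach 7.273, strawberries 4, tofu 1.667.
With no serving limits, spend the whole cost allowance on carrots: $3.05 / $0.35 × 3 g = 26.1 g.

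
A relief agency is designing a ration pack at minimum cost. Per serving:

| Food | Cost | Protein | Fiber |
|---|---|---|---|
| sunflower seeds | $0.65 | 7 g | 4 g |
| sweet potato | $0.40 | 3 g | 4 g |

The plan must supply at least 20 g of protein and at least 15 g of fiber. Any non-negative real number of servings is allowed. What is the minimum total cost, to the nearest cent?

$2.05

Two binding constraints pin down two serving amounts, so the optimal mix uses at most two foods. The candidates are each food alone (scaled to the tighter of protein/fiber) and each pair with both constraints tight.
sunflower seeds only: max(20/7, 15/4) = 3.75 servings → $2.44.
sweet potato only: max(20/3, 15/4) = 6.667 servings → $2.67.
sunflower seeds + sweet potato with both tight: 2.188 servings and 1.562 servings → $2.05.
Cheapest feasible corner: $2.05.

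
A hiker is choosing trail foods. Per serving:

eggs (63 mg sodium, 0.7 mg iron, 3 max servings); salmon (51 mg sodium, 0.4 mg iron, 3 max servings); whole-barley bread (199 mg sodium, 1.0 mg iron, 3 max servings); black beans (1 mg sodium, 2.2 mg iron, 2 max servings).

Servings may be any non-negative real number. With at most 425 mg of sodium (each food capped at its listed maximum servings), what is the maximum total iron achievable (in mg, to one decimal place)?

Iron per mg sodium: black beans 2.2, eggs 0.01111, salmon 0.007843, whole-barley bread 0.005025.
Take 2 servings of black beans: uses 2 mg sodium, +4.4 mg iron (running total 4.4 mg).
Take 3 servings of eggs: uses 189 mg sodium, +2.1 mg iron (running total 6.5 mg).
Take 3 servings of salmon: uses 153 mg sodium, +1.2 mg iron (running total 7.7 mg).
Take 0.407 servings of whole-barley bread: uses 81 mg sodium, +0.4 mg iron (running total 8.1 mg).
Filling greedily by iron-per-mg sodium is optimal for one linear limit, giving 8.1 mg.

8.1 mg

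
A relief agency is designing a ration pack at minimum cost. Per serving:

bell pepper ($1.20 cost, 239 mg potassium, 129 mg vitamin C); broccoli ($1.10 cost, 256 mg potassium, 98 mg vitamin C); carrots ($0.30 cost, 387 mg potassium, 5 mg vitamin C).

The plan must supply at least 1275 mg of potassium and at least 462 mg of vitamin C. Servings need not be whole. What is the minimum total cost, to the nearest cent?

Two binding constraints pin down two serving amounts, so the optimal mix uses at most two foods. The candidates are each food alone (scaled to the tighter of potassium/vitamin C) and each pair with both constraints tight.
bell pepper only: max(1275/239, 462/129) = 5.335 servings → $6.40.
broccoli only: max(1275/256, 462/98) = 4.98 servings → $5.48.
carrots only: max(1275/387, 462/5) = 92.4 servings → $27.72.
bell pepper + broccoli with both targets exact would need a negative amount; discard.
bell pepper + carrots with both tight: 3.538 servings and 1.109 servings → $4.58.
broccoli + carrots with both tight: 4.705 servings and 0.1822 servings → $5.23.
The minimum over all feasible corners is $4.58.

$4.58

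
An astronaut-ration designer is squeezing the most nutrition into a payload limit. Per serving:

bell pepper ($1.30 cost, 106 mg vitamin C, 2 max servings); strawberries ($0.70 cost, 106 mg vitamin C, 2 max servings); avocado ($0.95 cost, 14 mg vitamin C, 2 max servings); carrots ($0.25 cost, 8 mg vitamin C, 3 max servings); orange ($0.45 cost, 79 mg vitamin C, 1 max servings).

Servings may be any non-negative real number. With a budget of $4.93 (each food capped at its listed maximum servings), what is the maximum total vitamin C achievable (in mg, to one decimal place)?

Vitamin C per dollar: orange 175.6, strawberries 151.4, bell pepper 81.54, carrots 32, avocado 14.74.
Take 1 serving of orange: spends $0.45, +79.0 mg vitamin C (running total 79.0 mg).
Take 2 servings of strawberries: spends $1.40, +212.0 mg vitamin C (running total 291.0 mg).
Take 2 servings of bell pepper: spends $2.60, +212.0 mg vitamin C (running total 503.0 mg).
Take 1.92 servings of carrots: spends $0.48, +15.4 mg vitamin C (running total 518.4 mg).
Greedy by best ratio exhausts the cost allowance optimally: 518.4 mg.

518.4 mg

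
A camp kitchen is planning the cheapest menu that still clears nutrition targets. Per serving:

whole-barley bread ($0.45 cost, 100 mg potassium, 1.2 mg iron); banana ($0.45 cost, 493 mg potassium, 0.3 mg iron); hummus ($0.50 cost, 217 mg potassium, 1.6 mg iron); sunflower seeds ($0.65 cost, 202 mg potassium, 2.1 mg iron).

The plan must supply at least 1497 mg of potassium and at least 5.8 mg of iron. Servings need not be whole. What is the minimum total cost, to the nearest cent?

whole-barley bread only: max(1497/100, 5.8/1.2) = 14.97 servings → $6.74.
banana only: max(1497/493, 5.8/0.3) = 19.33 servings → $8.70.
hummus only: max(1497/217, 5.8/1.6) = 6.899 servings → $3.45.
sunflower seeds only: max(1497/202, 5.8/2.1) = 7.411 servings → $4.82.
whole-barley bread + banana with both tight: 4.292 servings and 2.166 servings → $2.91.
whole-barley bread + hummus: intersection lies outside the first quadrant.
whole-barley bread + sunflower seeds with both targets exact would need a negative amount; discard.
banana + hummus with both tight: 1.571 servings and 3.331 servings → $2.37.
banana + sunflower seeds with both tight: 2.023 servings and 2.473 servings → $2.52.
hummus + sunflower seeds: intersection lies outside the first quadrant.
So the least-cost plan costs $2.37.

$2.37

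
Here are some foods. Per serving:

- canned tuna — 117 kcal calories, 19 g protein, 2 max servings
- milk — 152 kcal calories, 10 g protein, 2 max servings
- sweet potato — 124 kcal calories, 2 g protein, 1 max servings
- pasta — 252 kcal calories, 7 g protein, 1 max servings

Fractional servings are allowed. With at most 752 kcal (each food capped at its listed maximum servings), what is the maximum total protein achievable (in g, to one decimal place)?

Protein per kcal: canned tuna 0.1624, milk 0.06579, pasta 0.02778, sweet potato 0.01613.
Take 2 servings of canned tuna: uses 234 kcal, +38.0 g protein (running total 38.0 g).
Take 2 servings of milk: uses 304 kcal, +20.0 g protein (running total 58.0 g).
Take 0.8492 servings of pasta: uses 214 kcal, +5.9 g protein (running total 63.9 g).
Filling greedily by protein-per-kcal is optimal for one linear limit, giving 63.9 g.

63.9 g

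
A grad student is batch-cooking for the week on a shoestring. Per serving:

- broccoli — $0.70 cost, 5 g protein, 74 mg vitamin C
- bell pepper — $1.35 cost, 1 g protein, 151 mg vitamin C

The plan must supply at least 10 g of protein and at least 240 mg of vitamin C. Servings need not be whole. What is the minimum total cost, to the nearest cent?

$2.22

Compare the cost at each extreme point of the feasible region.
broccoli only: max(10/5, 240/74) = 3.243 servings → $2.27.
bell pepper only: max(10/1, 240/151) = 10 servings → $13.50.
broccoli + bell pepper with both tight: 1.865 servings and 0.6755 servings → $2.22.
Cheapest feasible corner: $2.22.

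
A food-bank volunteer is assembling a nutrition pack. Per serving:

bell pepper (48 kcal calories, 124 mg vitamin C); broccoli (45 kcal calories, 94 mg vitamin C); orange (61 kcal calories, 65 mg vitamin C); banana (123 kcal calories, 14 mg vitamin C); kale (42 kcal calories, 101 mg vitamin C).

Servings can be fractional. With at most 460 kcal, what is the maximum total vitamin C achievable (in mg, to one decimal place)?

1188.3 mg

Vitamin C per kcal: bell pepper 2.583, kale 2.405, broccoli 2.089, orange 1.066, banana 0.1138.
With no serving limits, spend the whole calories allowance on bell pepper: 460 kcal / 48 kcal × 124 mg = 1188.3 mg.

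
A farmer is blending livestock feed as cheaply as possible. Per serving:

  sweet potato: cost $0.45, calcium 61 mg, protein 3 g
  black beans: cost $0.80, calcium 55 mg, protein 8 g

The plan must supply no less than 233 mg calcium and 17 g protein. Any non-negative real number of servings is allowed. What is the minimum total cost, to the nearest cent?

$2.13

A basic optimal solution has at most two foods positive. Try each food alone and each pair with both targets met exactly.
sweet potato only: max(233/61, 17/3) = 5.667 servings → $2.55.
black beans only: max(233/55, 17/8) = 4.236 servings → $3.39.
sweet potato + black beans with both tight: 2.876 servings and 1.046 servings → $2.13.
Cheapest feasible corner: $2.13.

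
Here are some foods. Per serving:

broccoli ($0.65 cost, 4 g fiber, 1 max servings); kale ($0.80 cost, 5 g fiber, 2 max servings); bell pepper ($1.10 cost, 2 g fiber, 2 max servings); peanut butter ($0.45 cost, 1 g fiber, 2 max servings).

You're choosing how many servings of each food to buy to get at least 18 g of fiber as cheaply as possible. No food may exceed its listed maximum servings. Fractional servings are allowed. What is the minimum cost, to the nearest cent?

$4.25

Cost per g of fiber: kale $0.1600, broccoli $0.1625, peanut butter $0.4500, bell pepper $0.5500.
Take 2 servings of kale: +10.0 g fiber for $1.60 (total $1.60, still need 8.0 g).
Take 1 serving of broccoli: +4.0 g fiber for $0.65 (total $2.25, still need 4.0 g).
Take 2 servings of peanut butter: +2.0 g fiber for $0.90 (total $3.15, still need 2.0 g).
Take 1 serving of bell pepper: +2.0 g fiber for $1.10 (total $4.25, still need 0.0 g).
Greedy by cheapest-per-g is optimal for a single linear constraint, so the minimum cost is $4.25.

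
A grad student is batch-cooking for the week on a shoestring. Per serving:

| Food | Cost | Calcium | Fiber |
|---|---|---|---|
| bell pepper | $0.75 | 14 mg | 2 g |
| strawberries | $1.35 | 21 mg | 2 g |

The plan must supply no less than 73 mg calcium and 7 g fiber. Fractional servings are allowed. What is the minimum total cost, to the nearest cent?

$3.91

At the optimum either one food covers both requirements or two foods hit both targets exactly; no other combination can be cheaper.
bell pepper only: max(73/14, 7/2) = 5.214 servings → $3.91.
strawberries only: max(73/21, 7/2) = 3.5 servings → $4.72.
bell pepper + strawberries with both tight: 0.07143 servings and 3.429 servings → $4.68.
Cheapest feasible corner: $3.91.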